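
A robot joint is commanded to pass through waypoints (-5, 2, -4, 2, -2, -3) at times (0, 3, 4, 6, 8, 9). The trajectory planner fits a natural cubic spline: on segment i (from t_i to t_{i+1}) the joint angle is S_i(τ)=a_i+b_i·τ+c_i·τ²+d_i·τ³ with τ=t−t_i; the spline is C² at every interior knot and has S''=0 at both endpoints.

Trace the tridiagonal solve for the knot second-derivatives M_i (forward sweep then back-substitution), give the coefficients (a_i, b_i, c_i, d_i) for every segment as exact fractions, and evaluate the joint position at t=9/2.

Δ: Δ0=7/3, Δ1=-6, Δ2=3, Δ3=-2, Δ4=-1
row 1: diag=8, rhs=-50; c'=1/8, d'=-25/4
row 2: denom=6−1·1/8=47/8; d'=(54−1·-25/4)/(47/8)=482/47
row 3: denom=8−2·16/47=344/47; d'=(-30−2·482/47)/(344/47)=-1187/172
row 4: denom=6−2·47/172=469/86; d'=(6−2·-1187/172)/(469/86)=1703/469
back: M4=1703/469
back: M3=-1187/172−47/172·1703/469=-3702/469
back: M2=482/47−16/47·-3702/469=6070/469
back: M1=-25/4−1/8·6070/469=-3690/469
M: M0=0, M1=-3690/469, M2=6070/469, M3=-3702/469, M4=1703/469, M5=0
seg 0: a=-5, c=M0/2=0, d=(M1−M0)/(6·3)=-205/469, b=Δ0−h0·(2M0+M1)/6=8818/1407
seg 1: a=2, c=M1/2=-1845/469, d=(M2−M1)/(6·1)=4880/1407, b=Δ1−h1·(2M1+M2)/6=-7787/1407
seg 2: a=-4, c=M2/2=3035/469, d=(M3−M2)/(6·2)=-349/201, b=Δ2−h2·(2M2+M3)/6=-4217/1407
seg 3: a=2, c=M3/2=-1851/469, d=(M4−M3)/(6·2)=5405/5628, b=Δ3−h3·(2M3+M4)/6=2887/1407
seg 4: a=-2, c=M4/2=1703/938, d=(M5−M4)/(6·1)=-1703/2814, b=Δ4−h4·(2M4+M5)/6=-3110/1407
t_q=9/2 → seg 2, τ=1/2; S=-4+-4217/1407·τ+3035/469·τ²+-349/201·τ³=-15375/3752

  seg 0: a=-5 b=8818/1407 c=0 d=-205/469
  seg 1: a=2 b=-7787/1407 c=-1845/469 d=4880/1407
  seg 2: a=-4 b=-4217/1407 c=3035/469 d=-349/201
  seg 3: a=2 b=2887/1407 c=-1851/469 d=5405/5628
  seg 4: a=-2 b=-3110/1407 c=1703/938 d=-1703/2814
S(9/2) = -15375/3752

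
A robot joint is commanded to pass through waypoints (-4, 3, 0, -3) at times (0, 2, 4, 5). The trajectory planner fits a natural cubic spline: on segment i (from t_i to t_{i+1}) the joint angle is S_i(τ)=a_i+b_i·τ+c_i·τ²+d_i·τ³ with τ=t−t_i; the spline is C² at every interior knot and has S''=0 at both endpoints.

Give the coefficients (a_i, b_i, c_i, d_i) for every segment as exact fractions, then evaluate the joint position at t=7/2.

  seg 0: a=-4 b=52/11 c=0 d=-27/88
  seg 1: a=3 b=23/22 c=-81/44 d=25/88
  seg 2: a=0 b=-32/11 c=-3/22 d=1/22
S(7/2) = 975/704

Δ: Δ0=7/2, Δ1=-3/2, Δ2=-3
row 1: diag=8, rhs=-30; c'=1/4, d'=-15/4
row 2: denom=6−2·1/4=11/2; d'=(-9−2·-15/4)/(11/2)=-3/11
back: M2=-3/11
back: M1=-15/4−1/4·-3/11=-81/22
M: M0=0, M1=-81/22, M2=-3/11, M3=0
seg 0: a=-4, c=M0/2=0, d=(M1−M0)/(6·2)=-27/88, b=Δ0−h0·(2M0+M1)/6=52/11
seg 1: a=3, c=M1/2=-81/44, d=(M2−M1)/(6·2)=25/88, b=Δ1−h1·(2M1+M2)/6=23/22
seg 2: a=0, c=M2/2=-3/22, d=(M3−M2)/(6·1)=1/22, b=Δ2−h2·(2M2+M3)/6=-32/11
t_q=7/2 → seg 1, τ=3/2; S=3+23/22·τ+-81/44·τ²+25/88·τ³=975/704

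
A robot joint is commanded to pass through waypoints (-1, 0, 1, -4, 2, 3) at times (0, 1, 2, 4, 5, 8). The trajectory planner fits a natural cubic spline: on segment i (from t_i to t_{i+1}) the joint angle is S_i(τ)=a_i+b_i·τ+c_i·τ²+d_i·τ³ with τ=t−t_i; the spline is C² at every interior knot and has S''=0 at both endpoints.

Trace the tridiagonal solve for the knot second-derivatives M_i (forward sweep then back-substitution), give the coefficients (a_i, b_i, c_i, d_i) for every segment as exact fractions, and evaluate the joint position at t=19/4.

  seg 0: a=-1 b=3847/5718 c=0 d=1871/5718
  seg 1: a=0 b=4730/2859 c=1871/1906 d=-9355/5718
  seg 2: a=1 b=-7379/5718 c=-3742/953 d=9497/5718
  seg 3: a=-4 b=16777/5718 c=5755/953 d=-16999/5718
  seg 4: a=2 b=17420/2859 c=-5489/1906 d=5489/17154
S(19/4) = 41865/121984

Δ: Δ0=1, Δ1=1, Δ2=-5/2, Δ3=6, Δ4=1/3
row 1: diag=4, rhs=0; c'=1/4, d'=0
row 2: denom=6−1·1/4=23/4; d'=(-21−1·0)/(23/4)=-84/23
row 3: denom=6−2·8/23=122/23; d'=(51−2·-84/23)/(122/23)=1341/122
row 4: denom=8−1·23/122=953/122; d'=(-34−1·1341/122)/(953/122)=-5489/953
back: M4=-5489/953
back: M3=1341/122−23/122·-5489/953=11510/953
back: M2=-84/23−8/23·11510/953=-7484/953
back: M1=0−1/4·-7484/953=1871/953
M: M0=0, M1=1871/953, M2=-7484/953, M3=11510/953, M4=-5489/953, M5=0
seg 0: a=-1, c=M0/2=0, d=(M1−M0)/(6·1)=1871/5718, b=Δ0−h0·(2M0+M1)/6=3847/5718
seg 1: a=0, c=M1/2=1871/1906, d=(M2−M1)/(6·1)=-9355/5718, b=Δ1−h1·(2M1+M2)/6=4730/2859
seg 2: a=1, c=M2/2=-3742/953, d=(M3−M2)/(6·2)=9497/5718, b=Δ2−h2·(2M2+M3)/6=-7379/5718
seg 3: a=-4, c=M3/2=5755/953, d=(M4−M3)/(6·1)=-16999/5718, b=Δ3−h3·(2M3+M4)/6=16777/5718
seg 4: a=2, c=M4/2=-5489/1906, d=(M5−M4)/(6·3)=5489/17154, b=Δ4−h4·(2M4+M5)/6=17420/2859
t_q=19/4 → seg 3, τ=3/4; S=-4+16777/5718·τ+5755/953·τ²+-16999/5718·τ³=41865/121984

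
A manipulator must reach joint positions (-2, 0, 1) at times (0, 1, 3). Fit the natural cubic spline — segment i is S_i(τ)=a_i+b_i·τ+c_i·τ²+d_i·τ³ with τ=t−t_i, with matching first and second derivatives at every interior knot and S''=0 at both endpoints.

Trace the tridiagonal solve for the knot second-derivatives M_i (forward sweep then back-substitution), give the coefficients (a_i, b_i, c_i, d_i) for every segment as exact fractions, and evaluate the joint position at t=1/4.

Δ: Δ0=2, Δ1=1/2
row 1: diag=6, rhs=-9; c'=1/3, d'=-3/2
back: M1=-3/2
M: M0=0, M1=-3/2, M2=0
seg 0: a=-2, c=M0/2=0, d=(M1−M0)/(6·1)=-1/4, b=Δ0−h0·(2M0+M1)/6=9/4
seg 1: a=0, c=M1/2=-3/4, d=(M2−M1)/(6·2)=1/8, b=Δ1−h1·(2M1+M2)/6=3/2
t_q=1/4 → seg 0, τ=1/4; S=-2+9/4·τ+0·τ²+-1/4·τ³=-369/256

  seg 0: a=-2 b=9/4 c=0 d=-1/4
  seg 1: a=0 b=3/2 c=-3/4 d=1/8
S(1/4) = -369/256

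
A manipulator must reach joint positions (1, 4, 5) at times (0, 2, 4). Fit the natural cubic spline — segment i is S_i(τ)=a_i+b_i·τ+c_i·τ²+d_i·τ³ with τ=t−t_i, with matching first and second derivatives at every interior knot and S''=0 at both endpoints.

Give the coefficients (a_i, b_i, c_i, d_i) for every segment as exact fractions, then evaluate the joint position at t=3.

  seg 0: a=1 b=7/4 c=0 d=-1/16
  seg 1: a=4 b=1 c=-3/8 d=1/16
S(3) = 75/16

Δ: Δ0=3/2, Δ1=1/2
row 1: diag=8, rhs=-6; c'=1/4, d'=-3/4
back: M1=-3/4
M: M0=0, M1=-3/4, M2=0
seg 0: a=1, c=M0/2=0, d=(M1−M0)/(6·2)=-1/16, b=Δ0−h0·(2M0+M1)/6=7/4
seg 1: a=4, c=M1/2=-3/8, d=(M2−M1)/(6·2)=1/16, b=Δ1−h1·(2M1+M2)/6=1
t_q=3 → seg 1, τ=1; S=4+1·τ+-3/8·τ²+1/16·τ³=75/16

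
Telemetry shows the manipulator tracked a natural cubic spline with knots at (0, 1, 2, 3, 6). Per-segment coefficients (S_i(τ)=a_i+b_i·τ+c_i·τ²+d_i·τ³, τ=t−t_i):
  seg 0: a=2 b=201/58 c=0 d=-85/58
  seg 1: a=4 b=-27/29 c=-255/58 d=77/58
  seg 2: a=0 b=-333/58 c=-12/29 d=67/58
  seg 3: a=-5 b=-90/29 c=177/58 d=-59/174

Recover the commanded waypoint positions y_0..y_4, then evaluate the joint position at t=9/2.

y_0 = S_0(0) = a_0 = 2
y_1 = S_1(0) = a_1 = 4
y_2 = S_2(0) = a_2 = 0
y_3 = S_3(0) = a_3 = -5
y_4 = S_3(3) = 4
t_q=9/2 is in segment 3 (τ=3/2); S_3(τ)=-1825/464

y_0=2 y_1=4 y_2=0 y_3=-5 y_4=4
S(9/2) = -1825/464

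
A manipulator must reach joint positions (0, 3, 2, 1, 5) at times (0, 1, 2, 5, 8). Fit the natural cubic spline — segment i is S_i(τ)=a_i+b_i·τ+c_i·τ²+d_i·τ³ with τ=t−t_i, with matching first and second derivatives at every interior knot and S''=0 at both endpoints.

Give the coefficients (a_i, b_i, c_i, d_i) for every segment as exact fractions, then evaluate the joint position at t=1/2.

Δ: Δ0=3, Δ1=-1, Δ2=-1/3, Δ3=4/3
row 1: diag=4, rhs=-24; c'=1/4, d'=-6
row 2: denom=8−1·1/4=31/4; d'=(4−1·-6)/(31/4)=40/31
row 3: denom=12−3·12/31=336/31; d'=(10−3·40/31)/(336/31)=95/168
back: M3=95/168
back: M2=40/31−12/31·95/168=15/14
back: M1=-6−1/4·15/14=-351/56
M: M0=0, M1=-351/56, M2=15/14, M3=95/168, M4=0
seg 0: a=0, c=M0/2=0, d=(M1−M0)/(6·1)=-117/112, b=Δ0−h0·(2M0+M1)/6=453/112
seg 1: a=3, c=M1/2=-351/112, d=(M2−M1)/(6·1)=137/112, b=Δ1−h1·(2M1+M2)/6=51/56
seg 2: a=2, c=M2/2=15/28, d=(M3−M2)/(6·3)=-85/3024, b=Δ2−h2·(2M2+M3)/6=-27/16
seg 3: a=1, c=M3/2=95/336, d=(M4−M3)/(6·3)=-95/3024, b=Δ3−h3·(2M3+M4)/6=43/56
t_q=1/2 → seg 0, τ=1/2; S=0+453/112·τ+0·τ²+-117/112·τ³=1695/896

  seg 0: a=0 b=453/112 c=0 d=-117/112
  seg 1: a=3 b=51/56 c=-351/112 d=137/112
  seg 2: a=2 b=-27/16 c=15/28 d=-85/3024
  seg 3: a=1 b=43/56 c=95/336 d=-95/3024
S(1/2) = 1695/896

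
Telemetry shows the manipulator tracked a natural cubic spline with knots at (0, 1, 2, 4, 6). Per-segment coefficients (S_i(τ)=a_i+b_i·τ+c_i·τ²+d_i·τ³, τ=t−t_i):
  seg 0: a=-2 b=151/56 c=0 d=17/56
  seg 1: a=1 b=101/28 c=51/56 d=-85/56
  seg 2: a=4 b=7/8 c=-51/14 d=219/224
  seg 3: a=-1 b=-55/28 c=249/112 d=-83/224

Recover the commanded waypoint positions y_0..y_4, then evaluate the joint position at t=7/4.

y_0 = S_0(0) = a_0 = -2
y_1 = S_1(0) = a_1 = 1
y_2 = S_2(0) = a_2 = 4
y_3 = S_3(0) = a_3 = -1
y_4 = S_3(2) = 1
t_q=7/4 is in segment 1 (τ=3/4); S_1(τ)=12821/3584

y_0=-2 y_1=1 y_2=4 y_3=-1 y_4=1
S(7/4) = 12821/3584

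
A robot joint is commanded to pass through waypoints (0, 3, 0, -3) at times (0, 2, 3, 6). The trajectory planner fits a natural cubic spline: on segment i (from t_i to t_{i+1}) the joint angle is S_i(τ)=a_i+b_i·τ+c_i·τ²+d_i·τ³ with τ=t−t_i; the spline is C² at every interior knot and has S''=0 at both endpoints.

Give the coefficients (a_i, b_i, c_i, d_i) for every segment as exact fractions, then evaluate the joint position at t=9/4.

  seg 0: a=0 b=293/94 c=0 d=-19/47
  seg 1: a=3 b=-163/94 c=-114/47 d=109/94
  seg 2: a=0 b=-146/47 c=99/94 d=-11/94
S(9/4) = 14637/6016

Δ: Δ0=3/2, Δ1=-3, Δ2=-1
row 1: diag=6, rhs=-27; c'=1/6, d'=-9/2
row 2: denom=8−1·1/6=47/6; d'=(12−1·-9/2)/(47/6)=99/47
back: M2=99/47
back: M1=-9/2−1/6·99/47=-228/47
M: M0=0, M1=-228/47, M2=99/47, M3=0
seg 0: a=0, c=M0/2=0, d=(M1−M0)/(6·2)=-19/47, b=Δ0−h0·(2M0+M1)/6=293/94
seg 1: a=3, c=M1/2=-114/47, d=(M2−M1)/(6·1)=109/94, b=Δ1−h1·(2M1+M2)/6=-163/94
seg 2: a=0, c=M2/2=99/94, d=(M3−M2)/(6·3)=-11/94, b=Δ2−h2·(2M2+M3)/6=-146/47
t_q=9/4 → seg 1, τ=1/4; S=3+-163/94·τ+-114/47·τ²+109/94·τ³=14637/6016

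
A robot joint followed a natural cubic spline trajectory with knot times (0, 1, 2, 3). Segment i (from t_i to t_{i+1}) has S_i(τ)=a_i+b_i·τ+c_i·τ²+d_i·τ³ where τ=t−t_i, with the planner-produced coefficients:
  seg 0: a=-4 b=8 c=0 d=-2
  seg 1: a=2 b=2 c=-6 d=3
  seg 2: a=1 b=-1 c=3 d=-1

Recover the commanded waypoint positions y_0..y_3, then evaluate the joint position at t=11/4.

y_0=-4 y_1=2 y_2=1 y_3=2
S(11/4) = 97/64

y_0 = S_0(0) = a_0 = -4
y_1 = S_1(0) = a_1 = 2
y_2 = S_2(0) = a_2 = 1
y_3 = S_2(1) = 2
t_q=11/4 is in segment 2 (τ=3/4); S_2(τ)=97/64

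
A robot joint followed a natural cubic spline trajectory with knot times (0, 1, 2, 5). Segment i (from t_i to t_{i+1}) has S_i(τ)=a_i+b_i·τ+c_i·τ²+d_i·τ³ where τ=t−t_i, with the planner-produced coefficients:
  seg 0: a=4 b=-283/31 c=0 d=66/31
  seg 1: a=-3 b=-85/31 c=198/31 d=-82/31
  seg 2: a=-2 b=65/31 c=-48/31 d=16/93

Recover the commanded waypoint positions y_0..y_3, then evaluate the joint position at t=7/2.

y_0 = S_0(0) = a_0 = 4
y_1 = S_1(0) = a_1 = -3
y_2 = S_2(0) = a_2 = -2
y_3 = S_2(3) = -5
t_q=7/2 is in segment 2 (τ=3/2); S_2(τ)=-109/62

y_0=4 y_1=-3 y_2=-2 y_3=-5
S(7/2) = -109/62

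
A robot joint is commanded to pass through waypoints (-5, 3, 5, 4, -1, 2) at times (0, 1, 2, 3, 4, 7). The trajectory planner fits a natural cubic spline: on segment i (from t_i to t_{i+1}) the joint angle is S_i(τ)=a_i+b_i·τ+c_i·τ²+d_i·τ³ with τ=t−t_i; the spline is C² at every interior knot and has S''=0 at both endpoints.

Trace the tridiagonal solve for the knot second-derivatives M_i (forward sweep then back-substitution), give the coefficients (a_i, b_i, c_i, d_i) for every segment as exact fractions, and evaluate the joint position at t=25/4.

  seg 0: a=-5 b=4105/433 c=0 d=-641/433
  seg 1: a=3 b=2182/433 c=-1923/433 d=607/433
  seg 2: a=5 b=157/433 c=-102/433 d=-488/433
  seg 3: a=4 b=-1511/433 c=-1566/433 d=912/433
  seg 4: a=-1 b=-1907/433 c=1170/433 d=-130/433
S(25/4) = -9005/13856

Δ: Δ0=8, Δ1=2, Δ2=-1, Δ3=-5, Δ4=1
row 1: diag=4, rhs=-36; c'=1/4, d'=-9
row 2: denom=4−1·1/4=15/4; d'=(-18−1·-9)/(15/4)=-12/5
row 3: denom=4−1·4/15=56/15; d'=(-24−1·-12/5)/(56/15)=-81/14
row 4: denom=8−1·15/56=433/56; d'=(36−1·-81/14)/(433/56)=2340/433
back: M4=2340/433
back: M3=-81/14−15/56·2340/433=-3132/433
back: M2=-12/5−4/15·-3132/433=-204/433
back: M1=-9−1/4·-204/433=-3846/433
M: M0=0, M1=-3846/433, M2=-204/433, M3=-3132/433, M4=2340/433, M5=0
seg 0: a=-5, c=M0/2=0, d=(M1−M0)/(6·1)=-641/433, b=Δ0−h0·(2M0+M1)/6=4105/433
seg 1: a=3, c=M1/2=-1923/433, d=(M2−M1)/(6·1)=607/433, b=Δ1−h1·(2M1+M2)/6=2182/433
seg 2: a=5, c=M2/2=-102/433, d=(M3−M2)/(6·1)=-488/433, b=Δ2−h2·(2M2+M3)/6=157/433
seg 3: a=4, c=M3/2=-1566/433, d=(M4−M3)/(6·1)=912/433, b=Δ3−h3·(2M3+M4)/6=-1511/433
seg 4: a=-1, c=M4/2=1170/433, d=(M5−M4)/(6·3)=-130/433, b=Δ4−h4·(2M4+M5)/6=-1907/433
t_q=25/4 → seg 4, τ=9/4; S=-1+-1907/433·τ+1170/433·τ²+-130/433·τ³=-9005/13856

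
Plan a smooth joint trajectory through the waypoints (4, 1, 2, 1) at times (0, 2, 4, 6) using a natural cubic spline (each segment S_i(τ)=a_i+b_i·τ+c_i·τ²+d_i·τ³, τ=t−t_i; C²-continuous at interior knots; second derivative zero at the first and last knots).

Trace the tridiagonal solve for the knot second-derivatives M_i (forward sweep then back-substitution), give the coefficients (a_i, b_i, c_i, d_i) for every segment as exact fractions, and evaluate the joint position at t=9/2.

  seg 0: a=4 b=-21/10 c=0 d=3/20
  seg 1: a=1 b=-3/10 c=9/10 d=-1/4
  seg 2: a=2 b=3/10 c=-3/5 d=1/10
S(9/2) = 161/80

Δ: Δ0=-3/2, Δ1=1/2, Δ2=-1/2
row 1: diag=8, rhs=12; c'=1/4, d'=3/2
row 2: denom=8−2·1/4=15/2; d'=(-6−2·3/2)/(15/2)=-6/5
back: M2=-6/5
back: M1=3/2−1/4·-6/5=9/5
M: M0=0, M1=9/5, M2=-6/5, M3=0
seg 0: a=4, c=M0/2=0, d=(M1−M0)/(6·2)=3/20, b=Δ0−h0·(2M0+M1)/6=-21/10
seg 1: a=1, c=M1/2=9/10, d=(M2−M1)/(6·2)=-1/4, b=Δ1−h1·(2M1+M2)/6=-3/10
seg 2: a=2, c=M2/2=-3/5, d=(M3−M2)/(6·2)=1/10, b=Δ2−h2·(2M2+M3)/6=3/10
t_q=9/2 → seg 2, τ=1/2; S=2+3/10·τ+-3/5·τ²+1/10·τ³=161/80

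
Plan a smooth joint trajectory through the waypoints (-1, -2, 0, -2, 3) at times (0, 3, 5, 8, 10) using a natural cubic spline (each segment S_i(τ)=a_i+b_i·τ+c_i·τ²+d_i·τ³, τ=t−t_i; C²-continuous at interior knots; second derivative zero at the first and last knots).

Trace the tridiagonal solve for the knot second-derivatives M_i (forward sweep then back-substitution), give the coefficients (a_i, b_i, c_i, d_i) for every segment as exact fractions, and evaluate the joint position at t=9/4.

  seg 0: a=-1 b=-811/870 c=0 d=521/7830
  seg 1: a=-2 b=376/435 c=521/870 d=-77/290
  seg 2: a=0 b=32/435 c=-173/174 d=1951/7830
  seg 3: a=-2 b=727/870 c=181/145 d=-181/870
S(9/4) = -43421/18560

Δ: Δ0=-1/3, Δ1=1, Δ2=-2/3, Δ3=5/2
row 1: diag=10, rhs=8; c'=1/5, d'=4/5
row 2: denom=10−2·1/5=48/5; d'=(-10−2·4/5)/(48/5)=-29/24
row 3: denom=10−3·5/16=145/16; d'=(19−3·-29/24)/(145/16)=362/145
back: M3=362/145
back: M2=-29/24−5/16·362/145=-173/87
back: M1=4/5−1/5·-173/87=521/435
M: M0=0, M1=521/435, M2=-173/87, M3=362/145, M4=0
seg 0: a=-1, c=M0/2=0, d=(M1−M0)/(6·3)=521/7830, b=Δ0−h0·(2M0+M1)/6=-811/870
seg 1: a=-2, c=M1/2=521/870, d=(M2−M1)/(6·2)=-77/290, b=Δ1−h1·(2M1+M2)/6=376/435
seg 2: a=0, c=M2/2=-173/174, d=(M3−M2)/(6·3)=1951/7830, b=Δ2−h2·(2M2+M3)/6=32/435
seg 3: a=-2, c=M3/2=181/145, d=(M4−M3)/(6·2)=-181/870, b=Δ3−h3·(2M3+M4)/6=727/870
t_q=9/4 → seg 0, τ=9/4; S=-1+-811/870·τ+0·τ²+521/7830·τ³=-43421/18560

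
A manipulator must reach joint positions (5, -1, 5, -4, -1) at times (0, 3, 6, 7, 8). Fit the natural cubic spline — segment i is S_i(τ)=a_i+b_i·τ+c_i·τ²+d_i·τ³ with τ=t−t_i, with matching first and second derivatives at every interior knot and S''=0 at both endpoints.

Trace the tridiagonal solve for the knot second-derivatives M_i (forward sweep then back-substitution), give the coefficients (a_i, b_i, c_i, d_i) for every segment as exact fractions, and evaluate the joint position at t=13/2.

Δ: Δ0=-2, Δ1=2, Δ2=-9, Δ3=3
row 1: diag=12, rhs=24; c'=1/4, d'=2
row 2: denom=8−3·1/4=29/4; d'=(-66−3·2)/(29/4)=-288/29
row 3: denom=4−1·4/29=112/29; d'=(72−1·-288/29)/(112/29)=297/14
back: M3=297/14
back: M2=-288/29−4/29·297/14=-90/7
back: M1=2−1/4·-90/7=73/14
M: M0=0, M1=73/14, M2=-90/7, M3=297/14, M4=0
seg 0: a=5, c=M0/2=0, d=(M1−M0)/(6·3)=73/252, b=Δ0−h0·(2M0+M1)/6=-129/28
seg 1: a=-1, c=M1/2=73/28, d=(M2−M1)/(6·3)=-253/252, b=Δ1−h1·(2M1+M2)/6=45/14
seg 2: a=5, c=M2/2=-45/7, d=(M3−M2)/(6·1)=159/28, b=Δ2−h2·(2M2+M3)/6=-33/4
seg 3: a=-4, c=M3/2=297/28, d=(M4−M3)/(6·1)=-99/28, b=Δ3−h3·(2M3+M4)/6=-57/14
t_q=13/2 → seg 2, τ=1/2; S=5+-33/4·τ+-45/7·τ²+159/28·τ³=-5/224

  seg 0: a=5 b=-129/28 c=0 d=73/252
  seg 1: a=-1 b=45/14 c=73/28 d=-253/252
  seg 2: a=5 b=-33/4 c=-45/7 d=159/28
  seg 3: a=-4 b=-57/14 c=297/28 d=-99/28
S(13/2) = -5/224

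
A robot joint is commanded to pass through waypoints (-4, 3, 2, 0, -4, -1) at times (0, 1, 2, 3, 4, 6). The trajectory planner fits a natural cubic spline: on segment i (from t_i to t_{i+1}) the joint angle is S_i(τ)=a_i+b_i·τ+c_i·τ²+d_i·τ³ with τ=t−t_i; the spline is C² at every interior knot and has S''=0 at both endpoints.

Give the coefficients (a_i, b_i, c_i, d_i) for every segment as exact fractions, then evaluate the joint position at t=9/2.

  seg 0: a=-4 b=1953/214 c=0 d=-455/214
  seg 1: a=3 b=294/107 c=-1365/214 d=563/214
  seg 2: a=2 b=-453/214 c=162/107 d=-299/214
  seg 3: a=0 b=-351/107 c=-573/214 d=419/214
  seg 4: a=-4 b=-591/214 c=342/107 d=-57/107
S(9/2) = -3979/856

Δ: Δ0=7, Δ1=-1, Δ2=-2, Δ3=-4, Δ4=3/2
row 1: diag=4, rhs=-48; c'=1/4, d'=-12
row 2: denom=4−1·1/4=15/4; d'=(-6−1·-12)/(15/4)=8/5
row 3: denom=4−1·4/15=56/15; d'=(-12−1·8/5)/(56/15)=-51/14
row 4: denom=6−1·15/56=321/56; d'=(33−1·-51/14)/(321/56)=684/107
back: M4=684/107
back: M3=-51/14−15/56·684/107=-573/107
back: M2=8/5−4/15·-573/107=324/107
back: M1=-12−1/4·324/107=-1365/107
M: M0=0, M1=-1365/107, M2=324/107, M3=-573/107, M4=684/107, M5=0
seg 0: a=-4, c=M0/2=0, d=(M1−M0)/(6·1)=-455/214, b=Δ0−h0·(2M0+M1)/6=1953/214
seg 1: a=3, c=M1/2=-1365/214, d=(M2−M1)/(6·1)=563/214, b=Δ1−h1·(2M1+M2)/6=294/107
seg 2: a=2, c=M2/2=162/107, d=(M3−M2)/(6·1)=-299/214, b=Δ2−h2·(2M2+M3)/6=-453/214
seg 3: a=0, c=M3/2=-573/214, d=(M4−M3)/(6·1)=419/214, b=Δ3−h3·(2M3+M4)/6=-351/107
seg 4: a=-4, c=M4/2=342/107, d=(M5−M4)/(6·2)=-57/107, b=Δ4−h4·(2M4+M5)/6=-591/214
t_q=9/2 → seg 4, τ=1/2; S=-4+-591/214·τ+342/107·τ²+-57/107·τ³=-3979/856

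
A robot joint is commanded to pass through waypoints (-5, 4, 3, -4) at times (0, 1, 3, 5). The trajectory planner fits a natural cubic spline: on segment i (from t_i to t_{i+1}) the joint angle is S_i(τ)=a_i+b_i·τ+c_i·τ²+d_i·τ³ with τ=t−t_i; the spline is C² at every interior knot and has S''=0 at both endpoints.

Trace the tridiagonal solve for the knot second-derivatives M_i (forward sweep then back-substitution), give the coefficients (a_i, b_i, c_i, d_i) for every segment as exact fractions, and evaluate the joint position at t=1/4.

Δ: Δ0=9, Δ1=-1/2, Δ2=-7/2
row 1: diag=6, rhs=-57; c'=1/3, d'=-19/2
row 2: denom=8−2·1/3=22/3; d'=(-18−2·-19/2)/(22/3)=3/22
back: M2=3/22
back: M1=-19/2−1/3·3/22=-105/11
M: M0=0, M1=-105/11, M2=3/22, M3=0
seg 0: a=-5, c=M0/2=0, d=(M1−M0)/(6·1)=-35/22, b=Δ0−h0·(2M0+M1)/6=233/22
seg 1: a=4, c=M1/2=-105/22, d=(M2−M1)/(6·2)=71/88, b=Δ1−h1·(2M1+M2)/6=64/11
seg 2: a=3, c=M2/2=3/44, d=(M3−M2)/(6·2)=-1/88, b=Δ2−h2·(2M2+M3)/6=-79/22
t_q=1/4 → seg 0, τ=1/4; S=-5+233/22·τ+0·τ²+-35/22·τ³=-3347/1408

  seg 0: a=-5 b=233/22 c=0 d=-35/22
  seg 1: a=4 b=64/11 c=-105/22 d=71/88
  seg 2: a=3 b=-79/22 c=3/44 d=-1/88
S(1/4) = -3347/1408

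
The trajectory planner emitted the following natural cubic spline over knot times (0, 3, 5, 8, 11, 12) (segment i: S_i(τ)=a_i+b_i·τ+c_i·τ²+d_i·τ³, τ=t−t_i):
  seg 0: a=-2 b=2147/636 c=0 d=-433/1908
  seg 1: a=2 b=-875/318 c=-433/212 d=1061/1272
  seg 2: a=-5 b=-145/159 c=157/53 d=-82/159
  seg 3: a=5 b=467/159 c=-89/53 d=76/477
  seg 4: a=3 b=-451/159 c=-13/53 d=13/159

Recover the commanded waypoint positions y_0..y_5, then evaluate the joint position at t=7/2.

y_0 = S_0(0) = a_0 = -2
y_1 = S_1(0) = a_1 = 2
y_2 = S_2(0) = a_2 = -5
y_3 = S_3(0) = a_3 = 5
y_4 = S_4(0) = a_4 = 3
y_5 = S_4(1) = 0
t_q=7/2 is in segment 1 (τ=1/2); S_1(τ)=739/3392

y_0=-2 y_1=2 y_2=-5 y_3=5 y_4=3 y_5=0
S(7/2) = 739/3392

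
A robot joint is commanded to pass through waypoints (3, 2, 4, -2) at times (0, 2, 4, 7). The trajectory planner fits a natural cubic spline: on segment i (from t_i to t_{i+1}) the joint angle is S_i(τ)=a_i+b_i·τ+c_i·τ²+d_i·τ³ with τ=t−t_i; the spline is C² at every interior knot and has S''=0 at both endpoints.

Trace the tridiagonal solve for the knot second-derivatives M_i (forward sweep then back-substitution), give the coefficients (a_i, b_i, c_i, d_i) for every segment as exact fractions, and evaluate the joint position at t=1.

Δ: Δ0=-1/2, Δ1=1, Δ2=-2
row 1: diag=8, rhs=9; c'=1/4, d'=9/8
row 2: denom=10−2·1/4=19/2; d'=(-18−2·9/8)/(19/2)=-81/38
back: M2=-81/38
back: M1=9/8−1/4·-81/38=63/38
M: M0=0, M1=63/38, M2=-81/38, M3=0
seg 0: a=3, c=M0/2=0, d=(M1−M0)/(6·2)=21/152, b=Δ0−h0·(2M0+M1)/6=-20/19
seg 1: a=2, c=M1/2=63/76, d=(M2−M1)/(6·2)=-6/19, b=Δ1−h1·(2M1+M2)/6=23/38
seg 2: a=4, c=M2/2=-81/76, d=(M3−M2)/(6·3)=9/76, b=Δ2−h2·(2M2+M3)/6=5/38
t_q=1 → seg 0, τ=1; S=3+-20/19·τ+0·τ²+21/152·τ³=317/152

  seg 0: a=3 b=-20/19 c=0 d=21/152
  seg 1: a=2 b=23/38 c=63/76 d=-6/19
  seg 2: a=4 b=5/38 c=-81/76 d=9/76
S(1) = 317/152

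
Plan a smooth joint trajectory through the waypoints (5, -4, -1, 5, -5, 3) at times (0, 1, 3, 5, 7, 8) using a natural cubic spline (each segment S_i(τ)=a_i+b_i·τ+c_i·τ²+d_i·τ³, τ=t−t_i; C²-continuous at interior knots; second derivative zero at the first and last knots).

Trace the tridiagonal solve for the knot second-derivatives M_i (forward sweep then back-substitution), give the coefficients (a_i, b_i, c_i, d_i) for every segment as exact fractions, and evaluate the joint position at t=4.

  seg 0: a=5 b=-2393/224 c=0 d=377/224
  seg 1: a=-4 b=-631/112 c=1131/224 d=-83/112
  seg 2: a=-1 b=635/112 c=135/224 d=-31/32
  seg 3: a=5 b=-397/112 c=-1167/224 d=251/112
  seg 4: a=-5 b=281/112 c=1845/224 d=-615/224
S(4) = 241/56

Δ: Δ0=-9, Δ1=3/2, Δ2=3, Δ3=-5, Δ4=8
row 1: diag=6, rhs=63; c'=1/3, d'=21/2
row 2: denom=8−2·1/3=22/3; d'=(9−2·21/2)/(22/3)=-18/11
row 3: denom=8−2·3/11=82/11; d'=(-48−2·-18/11)/(82/11)=-6
row 4: denom=6−2·11/41=224/41; d'=(78−2·-6)/(224/41)=1845/112
back: M4=1845/112
back: M3=-6−11/41·1845/112=-1167/112
back: M2=-18/11−3/11·-1167/112=135/112
back: M1=21/2−1/3·135/112=1131/112
M: M0=0, M1=1131/112, M2=135/112, M3=-1167/112, M4=1845/112, M5=0
seg 0: a=5, c=M0/2=0, d=(M1−M0)/(6·1)=377/224, b=Δ0−h0·(2M0+M1)/6=-2393/224
seg 1: a=-4, c=M1/2=1131/224, d=(M2−M1)/(6·2)=-83/112, b=Δ1−h1·(2M1+M2)/6=-631/112
seg 2: a=-1, c=M2/2=135/224, d=(M3−M2)/(6·2)=-31/32, b=Δ2−h2·(2M2+M3)/6=635/112
seg 3: a=5, c=M3/2=-1167/224, d=(M4−M3)/(6·2)=251/112, b=Δ3−h3·(2M3+M4)/6=-397/112
seg 4: a=-5, c=M4/2=1845/224, d=(M5−M4)/(6·1)=-615/224, b=Δ4−h4·(2M4+M5)/6=281/112
t_q=4 → seg 2, τ=1; S=-1+635/112·τ+135/224·τ²+-31/32·τ³=241/56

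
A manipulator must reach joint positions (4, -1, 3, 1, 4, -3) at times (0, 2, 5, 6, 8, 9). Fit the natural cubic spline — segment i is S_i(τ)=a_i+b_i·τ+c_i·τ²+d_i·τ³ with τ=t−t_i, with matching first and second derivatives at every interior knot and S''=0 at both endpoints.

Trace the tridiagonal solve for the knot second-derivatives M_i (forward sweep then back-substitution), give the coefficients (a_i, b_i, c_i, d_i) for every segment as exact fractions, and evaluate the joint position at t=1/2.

  seg 0: a=4 b=-6236/1659 c=0 d=4177/13272
  seg 1: a=-1 b=59/3318 c=4177/2212 d=-1069/2212
  seg 2: a=3 b=-11285/6636 c=-1361/553 d=14345/6636
  seg 3: a=1 b=-457/3318 c=8901/2212 d=-21269/13272
  seg 4: a=4 b=-5429/1659 c=-3092/553 d=3092/1659
S(1/2) = 76443/35392

Δ: Δ0=-5/2, Δ1=4/3, Δ2=-2, Δ3=3/2, Δ4=-7
row 1: diag=10, rhs=23; c'=3/10, d'=23/10
row 2: denom=8−3·3/10=71/10; d'=(-20−3·23/10)/(71/10)=-269/71
row 3: denom=6−1·10/71=416/71; d'=(21−1·-269/71)/(416/71)=55/13
row 4: denom=6−2·71/208=553/104; d'=(-51−2·55/13)/(553/104)=-6184/553
back: M4=-6184/553
back: M3=55/13−71/208·-6184/553=8901/1106
back: M2=-269/71−10/71·8901/1106=-2722/553
back: M1=23/10−3/10·-2722/553=4177/1106
M: M0=0, M1=4177/1106, M2=-2722/553, M3=8901/1106, M4=-6184/553, M5=0
seg 0: a=4, c=M0/2=0, d=(M1−M0)/(6·2)=4177/13272, b=Δ0−h0·(2M0+M1)/6=-6236/1659
seg 1: a=-1, c=M1/2=4177/2212, d=(M2−M1)/(6·3)=-1069/2212, b=Δ1−h1·(2M1+M2)/6=59/3318
seg 2: a=3, c=M2/2=-1361/553, d=(M3−M2)/(6·1)=14345/6636, b=Δ2−h2·(2M2+M3)/6=-11285/6636
seg 3: a=1, c=M3/2=8901/2212, d=(M4−M3)/(6·2)=-21269/13272, b=Δ3−h3·(2M3+M4)/6=-457/3318
seg 4: a=4, c=M4/2=-3092/553, d=(M5−M4)/(6·1)=3092/1659, b=Δ4−h4·(2M4+M5)/6=-5429/1659
t_q=1/2 → seg 0, τ=1/2; S=4+-6236/1659·τ+0·τ²+4177/13272·τ³=76443/35392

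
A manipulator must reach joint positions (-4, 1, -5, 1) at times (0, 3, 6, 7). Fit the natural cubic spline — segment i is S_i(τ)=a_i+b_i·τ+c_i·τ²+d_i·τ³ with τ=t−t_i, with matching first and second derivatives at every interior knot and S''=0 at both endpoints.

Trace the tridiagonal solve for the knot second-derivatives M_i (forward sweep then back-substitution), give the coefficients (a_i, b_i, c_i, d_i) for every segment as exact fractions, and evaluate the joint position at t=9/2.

Δ: Δ0=5/3, Δ1=-2, Δ2=6
row 1: diag=12, rhs=-22; c'=1/4, d'=-11/6
row 2: denom=8−3·1/4=29/4; d'=(48−3·-11/6)/(29/4)=214/29
back: M2=214/29
back: M1=-11/6−1/4·214/29=-320/87
M: M0=0, M1=-320/87, M2=214/29, M3=0
seg 0: a=-4, c=M0/2=0, d=(M1−M0)/(6·3)=-160/783, b=Δ0−h0·(2M0+M1)/6=305/87
seg 1: a=1, c=M1/2=-160/87, d=(M2−M1)/(6·3)=481/783, b=Δ1−h1·(2M1+M2)/6=-175/87
seg 2: a=-5, c=M2/2=107/29, d=(M3−M2)/(6·1)=-107/87, b=Δ2−h2·(2M2+M3)/6=308/87
t_q=9/2 → seg 1, τ=3/2; S=1+-175/87·τ+-160/87·τ²+481/783·τ³=-947/232

  seg 0: a=-4 b=305/87 c=0 d=-160/783
  seg 1: a=1 b=-175/87 c=-160/87 d=481/783
  seg 2: a=-5 b=308/87 c=107/29 d=-107/87
S(9/2) = -947/232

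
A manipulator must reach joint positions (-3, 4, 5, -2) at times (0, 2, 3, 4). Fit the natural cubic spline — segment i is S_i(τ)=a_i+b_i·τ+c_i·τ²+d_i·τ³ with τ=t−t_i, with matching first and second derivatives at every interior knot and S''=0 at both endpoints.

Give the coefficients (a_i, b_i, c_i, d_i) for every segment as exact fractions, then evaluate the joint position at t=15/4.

  seg 0: a=-3 b=169/46 c=0 d=-1/23
  seg 1: a=4 b=145/46 c=-6/23 d=-87/46
  seg 2: a=5 b=-70/23 c=-273/46 d=91/46
S(15/4) = 629/2944

Δ: Δ0=7/2, Δ1=1, Δ2=-7
row 1: diag=6, rhs=-15; c'=1/6, d'=-5/2
row 2: denom=4−1·1/6=23/6; d'=(-48−1·-5/2)/(23/6)=-273/23
back: M2=-273/23
back: M1=-5/2−1/6·-273/23=-12/23
M: M0=0, M1=-12/23, M2=-273/23, M3=0
seg 0: a=-3, c=M0/2=0, d=(M1−M0)/(6·2)=-1/23, b=Δ0−h0·(2M0+M1)/6=169/46
seg 1: a=4, c=M1/2=-6/23, d=(M2−M1)/(6·1)=-87/46, b=Δ1−h1·(2M1+M2)/6=145/46
seg 2: a=5, c=M2/2=-273/46, d=(M3−M2)/(6·1)=91/46, b=Δ2−h2·(2M2+M3)/6=-70/23
t_q=15/4 → seg 2, τ=3/4; S=5+-70/23·τ+-273/46·τ²+91/46·τ³=629/2944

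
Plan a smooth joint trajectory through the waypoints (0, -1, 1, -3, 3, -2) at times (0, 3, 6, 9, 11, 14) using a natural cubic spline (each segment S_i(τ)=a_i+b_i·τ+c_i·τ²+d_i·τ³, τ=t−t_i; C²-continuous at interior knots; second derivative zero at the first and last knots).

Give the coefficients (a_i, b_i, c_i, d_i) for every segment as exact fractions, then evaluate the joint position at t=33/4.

  seg 0: a=0 b=-13/15 c=0 d=8/135
  seg 1: a=-1 b=11/15 c=8/15 d=-5/27
  seg 2: a=1 b=-16/15 c=-17/15 d=47/135
  seg 3: a=-3 b=23/15 c=2 d=-19/30
  seg 4: a=3 b=29/15 c=-9/5 d=1/5
S(33/4) = -203/64

Δ: Δ0=-1/3, Δ1=2/3, Δ2=-4/3, Δ3=3, Δ4=-5/3
row 1: diag=12, rhs=6; c'=1/4, d'=1/2
row 2: denom=12−3·1/4=45/4; d'=(-12−3·1/2)/(45/4)=-6/5
row 3: denom=10−3·4/15=46/5; d'=(26−3·-6/5)/(46/5)=74/23
row 4: denom=10−2·5/23=220/23; d'=(-28−2·74/23)/(220/23)=-18/5
back: M4=-18/5
back: M3=74/23−5/23·-18/5=4
back: M2=-6/5−4/15·4=-34/15
back: M1=1/2−1/4·-34/15=16/15
M: M0=0, M1=16/15, M2=-34/15, M3=4, M4=-18/5, M5=0
seg 0: a=0, c=M0/2=0, d=(M1−M0)/(6·3)=8/135, b=Δ0−h0·(2M0+M1)/6=-13/15
seg 1: a=-1, c=M1/2=8/15, d=(M2−M1)/(6·3)=-5/27, b=Δ1−h1·(2M1+M2)/6=11/15
seg 2: a=1, c=M2/2=-17/15, d=(M3−M2)/(6·3)=47/135, b=Δ2−h2·(2M2+M3)/6=-16/15
seg 3: a=-3, c=M3/2=2, d=(M4−M3)/(6·2)=-19/30, b=Δ3−h3·(2M3+M4)/6=23/15
seg 4: a=3, c=M4/2=-9/5, d=(M5−M4)/(6·3)=1/5, b=Δ4−h4·(2M4+M5)/6=29/15
t_q=33/4 → seg 2, τ=9/4; S=1+-16/15·τ+-17/15·τ²+47/135·τ³=-203/64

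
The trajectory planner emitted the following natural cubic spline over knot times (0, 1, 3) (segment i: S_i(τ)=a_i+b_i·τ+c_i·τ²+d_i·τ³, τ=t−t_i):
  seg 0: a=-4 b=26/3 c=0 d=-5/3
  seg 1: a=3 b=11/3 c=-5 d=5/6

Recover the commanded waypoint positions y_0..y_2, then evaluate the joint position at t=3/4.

y_0=-4 y_1=3 y_2=-3
S(3/4) = 115/64

y_0 = S_0(0) = a_0 = -4
y_1 = S_1(0) = a_1 = 3
y_2 = S_1(2) = -3
t_q=3/4 is in segment 0 (τ=3/4); S_0(τ)=115/64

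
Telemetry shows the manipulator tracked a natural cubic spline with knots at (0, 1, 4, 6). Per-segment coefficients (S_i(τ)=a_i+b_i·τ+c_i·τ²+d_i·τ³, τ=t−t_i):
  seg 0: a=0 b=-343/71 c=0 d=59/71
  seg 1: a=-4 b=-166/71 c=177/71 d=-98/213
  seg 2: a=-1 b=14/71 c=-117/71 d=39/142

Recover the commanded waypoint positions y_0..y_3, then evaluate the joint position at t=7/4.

y_0 = S_0(0) = a_0 = 0
y_1 = S_1(0) = a_1 = -4
y_2 = S_2(0) = a_2 = -1
y_3 = S_2(2) = -5
t_q=7/4 is in segment 1 (τ=3/4); S_1(τ)=-10327/2272

y_0=0 y_1=-4 y_2=-1 y_3=-5
S(7/4) = -10327/2272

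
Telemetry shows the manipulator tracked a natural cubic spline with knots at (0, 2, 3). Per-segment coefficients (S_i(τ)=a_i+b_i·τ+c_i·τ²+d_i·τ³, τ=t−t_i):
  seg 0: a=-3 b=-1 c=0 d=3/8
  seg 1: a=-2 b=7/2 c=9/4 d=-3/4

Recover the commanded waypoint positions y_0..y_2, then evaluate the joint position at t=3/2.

y_0=-3 y_1=-2 y_2=3
S(3/2) = -207/64

y_0 = S_0(0) = a_0 = -3
y_1 = S_1(0) = a_1 = -2
y_2 = S_1(1) = 3
t_q=3/2 is in segment 0 (τ=3/2); S_0(τ)=-207/64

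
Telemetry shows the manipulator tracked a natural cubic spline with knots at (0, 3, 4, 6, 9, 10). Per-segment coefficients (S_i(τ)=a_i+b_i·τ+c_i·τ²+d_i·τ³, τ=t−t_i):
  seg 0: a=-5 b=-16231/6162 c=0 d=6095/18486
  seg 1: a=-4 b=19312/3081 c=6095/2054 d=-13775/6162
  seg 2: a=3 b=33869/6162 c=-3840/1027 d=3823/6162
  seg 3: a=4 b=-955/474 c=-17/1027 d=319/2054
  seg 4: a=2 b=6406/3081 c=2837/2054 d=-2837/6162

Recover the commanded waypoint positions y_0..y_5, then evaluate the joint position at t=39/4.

y_0=-5 y_1=-4 y_2=3 y_3=4 y_4=2 y_5=5
S(39/4) = 544503/131456

y_0 = S_0(0) = a_0 = -5
y_1 = S_1(0) = a_1 = -4
y_2 = S_2(0) = a_2 = 3
y_3 = S_3(0) = a_3 = 4
y_4 = S_4(0) = a_4 = 2
y_5 = S_4(1) = 5
t_q=39/4 is in segment 4 (τ=3/4); S_4(τ)=544503/131456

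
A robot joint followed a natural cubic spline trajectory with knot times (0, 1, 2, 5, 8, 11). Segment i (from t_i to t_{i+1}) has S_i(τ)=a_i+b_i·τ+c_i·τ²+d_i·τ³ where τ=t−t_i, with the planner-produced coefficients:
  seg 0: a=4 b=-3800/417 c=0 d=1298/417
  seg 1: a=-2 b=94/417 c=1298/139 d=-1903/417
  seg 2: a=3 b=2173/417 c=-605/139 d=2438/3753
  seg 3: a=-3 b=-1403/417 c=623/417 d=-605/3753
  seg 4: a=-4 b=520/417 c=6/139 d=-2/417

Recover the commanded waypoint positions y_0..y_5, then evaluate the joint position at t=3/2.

y_0=4 y_1=-2 y_2=3 y_3=-3 y_4=-4 y_5=0
S(3/2) = -137/1112

y_0 = S_0(0) = a_0 = 4
y_1 = S_1(0) = a_1 = -2
y_2 = S_2(0) = a_2 = 3
y_3 = S_3(0) = a_3 = -3
y_4 = S_4(0) = a_4 = -4
y_5 = S_4(3) = 0
t_q=3/2 is in segment 1 (τ=1/2); S_1(τ)=-137/1112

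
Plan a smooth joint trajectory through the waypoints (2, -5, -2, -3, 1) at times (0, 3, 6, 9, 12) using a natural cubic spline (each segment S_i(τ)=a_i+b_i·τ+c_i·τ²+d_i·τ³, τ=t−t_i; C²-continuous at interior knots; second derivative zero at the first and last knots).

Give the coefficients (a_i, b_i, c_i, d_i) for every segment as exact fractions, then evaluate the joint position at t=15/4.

Δ: Δ0=-7/3, Δ1=1, Δ2=-1/3, Δ3=4/3
row 1: diag=12, rhs=20; c'=1/4, d'=5/3
row 2: denom=12−3·1/4=45/4; d'=(-8−3·5/3)/(45/4)=-52/45
row 3: denom=12−3·4/15=56/5; d'=(10−3·-52/45)/(56/5)=101/84
back: M3=101/84
back: M2=-52/45−4/15·101/84=-31/21
back: M1=5/3−1/4·-31/21=57/28
M: M0=0, M1=57/28, M2=-31/21, M3=101/84, M4=0
seg 0: a=2, c=M0/2=0, d=(M1−M0)/(6·3)=19/168, b=Δ0−h0·(2M0+M1)/6=-563/168
seg 1: a=-5, c=M1/2=57/56, d=(M2−M1)/(6·3)=-295/1512, b=Δ1−h1·(2M1+M2)/6=-25/84
seg 2: a=-2, c=M2/2=-31/42, d=(M3−M2)/(6·3)=25/168, b=Δ2−h2·(2M2+M3)/6=13/24
seg 3: a=-3, c=M3/2=101/168, d=(M4−M3)/(6·3)=-101/1512, b=Δ3−h3·(2M3+M4)/6=11/84
t_q=15/4 → seg 1, τ=3/4; S=-5+-25/84·τ+57/56·τ²+-295/1512·τ³=-16963/3584

  seg 0: a=2 b=-563/168 c=0 d=19/168
  seg 1: a=-5 b=-25/84 c=57/56 d=-295/1512
  seg 2: a=-2 b=13/24 c=-31/42 d=25/168
  seg 3: a=-3 b=11/84 c=101/168 d=-101/1512
S(15/4) = -16963/3584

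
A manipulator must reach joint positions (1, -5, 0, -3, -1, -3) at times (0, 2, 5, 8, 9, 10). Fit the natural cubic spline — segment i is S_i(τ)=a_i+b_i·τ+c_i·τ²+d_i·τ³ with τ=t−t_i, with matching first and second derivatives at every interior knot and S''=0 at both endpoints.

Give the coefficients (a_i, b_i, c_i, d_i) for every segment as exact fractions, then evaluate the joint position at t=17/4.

  seg 0: a=1 b=-13163/3081 c=0 d=980/3081
  seg 1: a=-5 b=-1403/3081 c=1960/1027 d=-854/2133
  seg 2: a=0 b=571/3081 c=-5222/3081 d=12014/27729
  seg 3: a=-3 b=5281/3081 c=2264/1027 d=-5911/3081
  seg 4: a=-1 b=1132/3081 c=-3647/1027 d=3647/3081
S(17/4) = -30349/32864

Δ: Δ0=-3, Δ1=5/3, Δ2=-1, Δ3=2, Δ4=-2
row 1: diag=10, rhs=28; c'=3/10, d'=14/5
row 2: denom=12−3·3/10=111/10; d'=(-16−3·14/5)/(111/10)=-244/111
row 3: denom=8−3·10/37=266/37; d'=(18−3·-244/111)/(266/37)=65/19
row 4: denom=4−1·37/266=1027/266; d'=(-24−1·65/19)/(1027/266)=-7294/1027
back: M4=-7294/1027
back: M3=65/19−37/266·-7294/1027=4528/1027
back: M2=-244/111−10/37·4528/1027=-10444/3081
back: M1=14/5−3/10·-10444/3081=3920/1027
M: M0=0, M1=3920/1027, M2=-10444/3081, M3=4528/1027, M4=-7294/1027, M5=0
seg 0: a=1, c=M0/2=0, d=(M1−M0)/(6·2)=980/3081, b=Δ0−h0·(2M0+M1)/6=-13163/3081
seg 1: a=-5, c=M1/2=1960/1027, d=(M2−M1)/(6·3)=-854/2133, b=Δ1−h1·(2M1+M2)/6=-1403/3081
seg 2: a=0, c=M2/2=-5222/3081, d=(M3−M2)/(6·3)=12014/27729, b=Δ2−h2·(2M2+M3)/6=571/3081
seg 3: a=-3, c=M3/2=2264/1027, d=(M4−M3)/(6·1)=-5911/3081, b=Δ3−h3·(2M3+M4)/6=5281/3081
seg 4: a=-1, c=M4/2=-3647/1027, d=(M5−M4)/(6·1)=3647/3081, b=Δ4−h4·(2M4+M5)/6=1132/3081
t_q=17/4 → seg 1, τ=9/4; S=-5+-1403/3081·τ+1960/1027·τ²+-854/2133·τ³=-30349/32864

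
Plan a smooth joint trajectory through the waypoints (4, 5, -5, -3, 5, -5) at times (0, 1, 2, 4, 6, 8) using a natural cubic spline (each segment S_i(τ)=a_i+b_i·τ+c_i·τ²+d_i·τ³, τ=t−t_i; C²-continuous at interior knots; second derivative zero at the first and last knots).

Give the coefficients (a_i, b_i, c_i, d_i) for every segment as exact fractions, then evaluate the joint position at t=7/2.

Δ: Δ0=1, Δ1=-10, Δ2=1, Δ3=4, Δ4=-5
row 1: diag=4, rhs=-66; c'=1/4, d'=-33/2
row 2: denom=6−1·1/4=23/4; d'=(66−1·-33/2)/(23/4)=330/23
row 3: denom=8−2·8/23=168/23; d'=(18−2·330/23)/(168/23)=-41/28
row 4: denom=8−2·23/84=313/42; d'=(-54−2·-41/28)/(313/42)=-2145/313
back: M4=-2145/313
back: M3=-41/28−23/84·-2145/313=129/313
back: M2=330/23−8/23·129/313=4446/313
back: M1=-33/2−1/4·4446/313=-6276/313
M: M0=0, M1=-6276/313, M2=4446/313, M3=129/313, M4=-2145/313, M5=0
seg 0: a=4, c=M0/2=0, d=(M1−M0)/(6·1)=-1046/313, b=Δ0−h0·(2M0+M1)/6=1359/313
seg 1: a=5, c=M1/2=-3138/313, d=(M2−M1)/(6·1)=1787/313, b=Δ1−h1·(2M1+M2)/6=-1779/313
seg 2: a=-5, c=M2/2=2223/313, d=(M3−M2)/(6·2)=-1439/1252, b=Δ2−h2·(2M2+M3)/6=-2694/313
seg 3: a=-3, c=M3/2=129/626, d=(M4−M3)/(6·2)=-379/626, b=Δ3−h3·(2M3+M4)/6=1881/313
seg 4: a=5, c=M4/2=-2145/626, d=(M5−M4)/(6·2)=715/1252, b=Δ4−h4·(2M4+M5)/6=-135/313
t_q=7/2 → seg 2, τ=3/2; S=-5+-2694/313·τ+2223/313·τ²+-1439/1252·τ³=-58189/10016

  seg 0: a=4 b=1359/313 c=0 d=-1046/313
  seg 1: a=5 b=-1779/313 c=-3138/313 d=1787/313
  seg 2: a=-5 b=-2694/313 c=2223/313 d=-1439/1252
  seg 3: a=-3 b=1881/313 c=129/626 d=-379/626
  seg 4: a=5 b=-135/313 c=-2145/626 d=715/1252
S(7/2) = -58189/10016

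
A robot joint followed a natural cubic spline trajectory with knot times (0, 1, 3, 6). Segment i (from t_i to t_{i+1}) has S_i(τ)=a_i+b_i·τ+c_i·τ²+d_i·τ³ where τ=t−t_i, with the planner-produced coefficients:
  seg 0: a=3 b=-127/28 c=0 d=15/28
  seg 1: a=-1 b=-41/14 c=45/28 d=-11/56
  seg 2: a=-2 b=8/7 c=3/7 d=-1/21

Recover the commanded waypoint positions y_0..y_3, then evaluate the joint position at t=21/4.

y_0=3 y_1=-1 y_2=-2 y_3=4
S(21/4) = 985/448

y_0 = S_0(0) = a_0 = 3
y_1 = S_1(0) = a_1 = -1
y_2 = S_2(0) = a_2 = -2
y_3 = S_2(3) = 4
t_q=21/4 is in segment 2 (τ=9/4); S_2(τ)=985/448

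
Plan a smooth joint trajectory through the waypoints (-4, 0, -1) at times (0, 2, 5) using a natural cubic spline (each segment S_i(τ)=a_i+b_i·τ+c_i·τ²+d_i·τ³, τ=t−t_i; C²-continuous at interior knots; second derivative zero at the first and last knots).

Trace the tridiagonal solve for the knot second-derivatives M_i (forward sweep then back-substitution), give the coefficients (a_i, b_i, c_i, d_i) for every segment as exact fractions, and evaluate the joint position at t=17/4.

  seg 0: a=-4 b=37/15 c=0 d=-7/60
  seg 1: a=0 b=16/15 c=-7/10 d=7/90
S(17/4) = -33/128

Δ: Δ0=2, Δ1=-1/3
row 1: diag=10, rhs=-14; c'=3/10, d'=-7/5
back: M1=-7/5
M: M0=0, M1=-7/5, M2=0
seg 0: a=-4, c=M0/2=0, d=(M1−M0)/(6·2)=-7/60, b=Δ0−h0·(2M0+M1)/6=37/15
seg 1: a=0, c=M1/2=-7/10, d=(M2−M1)/(6·3)=7/90, b=Δ1−h1·(2M1+M2)/6=16/15
t_q=17/4 → seg 1, τ=9/4; S=0+16/15·τ+-7/10·τ²+7/90·τ³=-33/128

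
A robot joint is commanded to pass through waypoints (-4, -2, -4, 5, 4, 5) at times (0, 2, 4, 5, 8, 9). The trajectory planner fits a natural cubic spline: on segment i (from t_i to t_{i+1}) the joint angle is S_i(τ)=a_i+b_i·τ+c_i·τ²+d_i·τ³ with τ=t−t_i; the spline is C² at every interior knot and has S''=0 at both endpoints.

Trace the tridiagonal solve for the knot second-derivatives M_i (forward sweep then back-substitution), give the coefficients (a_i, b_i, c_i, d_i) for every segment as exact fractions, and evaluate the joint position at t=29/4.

  seg 0: a=-4 b=149/57 c=0 d=-23/57
  seg 1: a=-2 b=-127/57 c=-46/19 d=173/114
  seg 2: a=-4 b=359/57 c=127/19 d=-227/57
  seg 3: a=5 b=440/57 c=-100/19 d=49/57
  seg 4: a=4 b=-37/57 c=47/19 d=-47/57
S(29/4) = 353/64

Δ: Δ0=1, Δ1=-1, Δ2=9, Δ3=-1/3, Δ4=1
row 1: diag=8, rhs=-12; c'=1/4, d'=-3/2
row 2: denom=6−2·1/4=11/2; d'=(60−2·-3/2)/(11/2)=126/11
row 3: denom=8−1·2/11=86/11; d'=(-56−1·126/11)/(86/11)=-371/43
row 4: denom=8−3·33/86=589/86; d'=(8−3·-371/43)/(589/86)=94/19
back: M4=94/19
back: M3=-371/43−33/86·94/19=-200/19
back: M2=126/11−2/11·-200/19=254/19
back: M1=-3/2−1/4·254/19=-92/19
M: M0=0, M1=-92/19, M2=254/19, M3=-200/19, M4=94/19, M5=0
seg 0: a=-4, c=M0/2=0, d=(M1−M0)/(6·2)=-23/57, b=Δ0−h0·(2M0+M1)/6=149/57
seg 1: a=-2, c=M1/2=-46/19, d=(M2−M1)/(6·2)=173/114, b=Δ1−h1·(2M1+M2)/6=-127/57
seg 2: a=-4, c=M2/2=127/19, d=(M3−M2)/(6·1)=-227/57, b=Δ2−h2·(2M2+M3)/6=359/57
seg 3: a=5, c=M3/2=-100/19, d=(M4−M3)/(6·3)=49/57, b=Δ3−h3·(2M3+M4)/6=440/57
seg 4: a=4, c=M4/2=47/19, d=(M5−M4)/(6·1)=-47/57, b=Δ4−h4·(2M4+M5)/6=-37/57
t_q=29/4 → seg 3, τ=9/4; S=5+440/57·τ+-100/19·τ²+49/57·τ³=353/64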